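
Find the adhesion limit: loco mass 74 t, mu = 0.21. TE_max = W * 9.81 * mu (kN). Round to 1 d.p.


TE_max = W * g * mu
TE_max = 74 * 9.81 * 0.21
TE_max = 725.94 * 0.21
TE_max = 152.4 kN

152.4


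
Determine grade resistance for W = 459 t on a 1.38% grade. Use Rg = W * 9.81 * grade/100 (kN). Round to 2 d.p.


Rg = W * 9.81 * grade / 100
Rg = 459 * 9.81 * 1.38 / 100
Rg = 4502.79 * 0.0138
Rg = 62.14 kN

62.14


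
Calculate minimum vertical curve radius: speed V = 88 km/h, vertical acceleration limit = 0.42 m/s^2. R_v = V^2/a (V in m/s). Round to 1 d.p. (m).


Convert speed: V = 88 / 3.6 = 24.4444 m/s
V^2 = 597.5309 m^2/s^2
R_v = 597.5309 / 0.42
R_v = 1422.7 m

1422.7


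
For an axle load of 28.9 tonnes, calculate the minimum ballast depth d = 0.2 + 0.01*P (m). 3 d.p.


d = 0.2 + 0.01 * 28.9
d = 0.2 + 0.289
d = 0.489 m

0.489


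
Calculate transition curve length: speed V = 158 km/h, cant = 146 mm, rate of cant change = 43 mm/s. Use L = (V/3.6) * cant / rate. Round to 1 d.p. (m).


Convert speed: V = 158 / 3.6 = 43.8889 m/s
L = 43.8889 * 146 / 43
L = 6407.7778 / 43
L = 149.0 m

149.0


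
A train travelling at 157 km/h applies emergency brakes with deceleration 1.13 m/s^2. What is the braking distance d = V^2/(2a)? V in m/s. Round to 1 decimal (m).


Convert speed: V = 157 / 3.6 = 43.6111 m/s
V^2 = 1901.929
d = 1901.929 / (2 * 1.13)
d = 1901.929 / 2.26
d = 841.6 m

841.6


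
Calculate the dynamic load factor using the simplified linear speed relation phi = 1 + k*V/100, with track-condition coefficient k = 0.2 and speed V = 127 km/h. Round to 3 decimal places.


phi = 1 + k * V / 100
phi = 1 + 0.2 * 127 / 100
phi = 1 + 0.254
phi = 1.254

1.254


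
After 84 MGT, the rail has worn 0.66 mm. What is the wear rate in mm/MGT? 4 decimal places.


Wear rate = total wear / cumulative tonnage
Rate = 0.66 / 84
Rate = 0.0079 mm/MGT

0.0079


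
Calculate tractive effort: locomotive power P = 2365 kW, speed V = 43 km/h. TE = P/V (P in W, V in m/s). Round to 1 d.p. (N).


Convert: P = 2365 kW = 2365000 W
V = 43 / 3.6 = 11.9444 m/s
TE = 2365000 / 11.9444
TE = 198000.0 N

198000.0


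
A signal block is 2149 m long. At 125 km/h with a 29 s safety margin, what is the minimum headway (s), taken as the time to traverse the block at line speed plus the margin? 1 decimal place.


V = 125 / 3.6 = 34.7222 m/s
Block traversal time = 2149 / 34.7222 = 61.8912 s
Headway = 61.8912 + 29
Headway = 90.9 s

90.9


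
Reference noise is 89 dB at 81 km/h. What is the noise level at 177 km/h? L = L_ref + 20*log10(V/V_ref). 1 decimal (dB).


V/V_ref = 177 / 81 = 2.185185
log10(2.185185) = 0.339488
20 * 0.339488 = 6.7898
L = 89 + 6.7898 = 95.8 dB

95.8


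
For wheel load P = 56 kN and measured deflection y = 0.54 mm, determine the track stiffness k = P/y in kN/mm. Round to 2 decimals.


Track stiffness k = P / y
k = 56 / 0.54
k = 103.70 kN/mm

103.70


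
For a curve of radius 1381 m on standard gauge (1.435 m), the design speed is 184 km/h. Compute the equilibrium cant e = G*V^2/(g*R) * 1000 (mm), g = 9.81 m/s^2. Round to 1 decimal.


Convert speed: V = 184 / 3.6 = 51.1111 m/s
Apply formula: e = 1.435 * 51.1111^2 / (9.81 * 1381)
e = 1.435 * 2612.3457 / 13547.61
e = 0.276707 m = 276.7 mm

276.7


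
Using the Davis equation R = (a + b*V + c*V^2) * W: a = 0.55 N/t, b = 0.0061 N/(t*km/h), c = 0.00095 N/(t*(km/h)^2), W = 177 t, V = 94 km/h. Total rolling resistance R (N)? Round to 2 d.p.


b*V = 0.0061 * 94 = 0.5734
c*V^2 = 0.00095 * 8836 = 8.3942
R_per_t = 0.55 + 0.5734 + 8.3942 = 9.5176 N/t
R_total = 9.5176 * 177 = 1684.62 N

1684.62


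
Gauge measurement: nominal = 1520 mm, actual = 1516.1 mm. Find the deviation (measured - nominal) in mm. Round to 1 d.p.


Deviation = measured - nominal
Deviation = 1516.1 - 1520
Deviation = -3.9 mm

-3.9


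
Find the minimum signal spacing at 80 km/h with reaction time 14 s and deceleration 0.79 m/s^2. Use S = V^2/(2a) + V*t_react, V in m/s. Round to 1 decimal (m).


V = 80 / 3.6 = 22.2222 m/s
Braking distance = 22.2222^2 / (2*0.79) = 312.5488 m
Sighting distance = 22.2222 * 14 = 311.1111 m
S = 312.5488 + 311.1111 = 623.7 m

623.7


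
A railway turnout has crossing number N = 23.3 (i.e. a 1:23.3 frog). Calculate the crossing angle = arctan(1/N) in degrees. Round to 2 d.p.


1/N = 1/23.3 = 0.042918
angle = arctan(0.042918) = 0.042892 rad
angle = 0.042892 * 180/pi = 2.46 degrees

2.46


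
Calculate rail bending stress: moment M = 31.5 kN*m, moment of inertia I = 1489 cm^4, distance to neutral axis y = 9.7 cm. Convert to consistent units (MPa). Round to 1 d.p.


Convert units:
M = 31.5 kN*m = 31500000 N*mm
y = 9.7 cm = 97 mm
I = 1489 cm^4 = 14890000 mm^4
sigma = 31500000 * 97 / 14890000
sigma = 205.2 MPa

205.2


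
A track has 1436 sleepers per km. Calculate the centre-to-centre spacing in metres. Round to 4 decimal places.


Spacing = 1000 m / number of sleepers
Spacing = 1000 / 1436
Spacing = 0.6964 m

0.6964


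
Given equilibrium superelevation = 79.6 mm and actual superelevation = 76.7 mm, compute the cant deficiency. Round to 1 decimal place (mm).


Cant deficiency = equilibrium cant - actual cant
CD = 79.6 - 76.7
CD = 2.9 mm

2.9


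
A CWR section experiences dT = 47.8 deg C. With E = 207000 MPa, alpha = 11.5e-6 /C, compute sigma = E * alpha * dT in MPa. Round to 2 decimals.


sigma = E * alpha * dT
sigma = 207000 * 11.5e-6 * 47.8
sigma = 2.3805 * 47.8
sigma = 113.79 MPa

113.79


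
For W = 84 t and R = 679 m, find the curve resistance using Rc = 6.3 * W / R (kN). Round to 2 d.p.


Rc = 6.3 * W / R
Rc = 6.3 * 84 / 679
Rc = 529.2 / 679
Rc = 0.78 kN

0.78


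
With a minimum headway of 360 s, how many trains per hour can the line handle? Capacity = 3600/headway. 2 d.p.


Capacity = 3600 / headway
Capacity = 3600 / 360
Capacity = 10.00 trains/hour

10.00


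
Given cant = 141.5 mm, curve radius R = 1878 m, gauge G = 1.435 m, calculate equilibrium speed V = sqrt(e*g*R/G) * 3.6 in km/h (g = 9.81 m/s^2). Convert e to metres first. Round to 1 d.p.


Convert cant: e = 141.5 mm = 0.1415 m
V_ms = sqrt(0.1415 * 9.81 * 1878 / 1.435)
V_ms = sqrt(1816.641094) = 42.6221 m/s
V = 42.6221 * 3.6 = 153.4 km/h

153.4


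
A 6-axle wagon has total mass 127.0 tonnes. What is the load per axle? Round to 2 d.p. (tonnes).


Load per axle = total weight / number of axles
Load = 127.0 / 6
Load = 21.17 tonnes

21.17


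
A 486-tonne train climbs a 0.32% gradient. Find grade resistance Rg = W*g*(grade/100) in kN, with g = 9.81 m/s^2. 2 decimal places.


Rg = W * 9.81 * grade / 100
Rg = 486 * 9.81 * 0.32 / 100
Rg = 4767.66 * 0.0032
Rg = 15.26 kN

15.26


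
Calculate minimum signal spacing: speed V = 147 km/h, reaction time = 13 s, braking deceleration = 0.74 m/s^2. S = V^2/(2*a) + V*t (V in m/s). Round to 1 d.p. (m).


V = 147 / 3.6 = 40.8333 m/s
Braking distance = 40.8333^2 / (2*0.74) = 1126.5953 m
Sighting distance = 40.8333 * 13 = 530.8333 m
S = 1126.5953 + 530.8333 = 1657.4 m

1657.4


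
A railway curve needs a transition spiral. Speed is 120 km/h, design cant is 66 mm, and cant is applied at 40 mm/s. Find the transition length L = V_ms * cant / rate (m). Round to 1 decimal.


Convert speed: V = 120 / 3.6 = 33.3333 m/s
L = 33.3333 * 66 / 40
L = 2200.0 / 40
L = 55.0 m

55.0


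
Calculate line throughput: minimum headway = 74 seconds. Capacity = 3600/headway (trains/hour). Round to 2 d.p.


Capacity = 3600 / headway
Capacity = 3600 / 74
Capacity = 48.65 trains/hour

48.65


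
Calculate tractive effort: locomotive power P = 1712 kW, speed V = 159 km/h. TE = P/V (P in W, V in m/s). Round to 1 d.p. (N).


Convert: P = 1712 kW = 1712000 W
V = 159 / 3.6 = 44.1667 m/s
TE = 1712000 / 44.1667
TE = 38762.3 N

38762.3


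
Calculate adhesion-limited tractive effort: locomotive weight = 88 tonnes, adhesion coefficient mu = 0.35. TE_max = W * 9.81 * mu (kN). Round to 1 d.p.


TE_max = W * g * mu
TE_max = 88 * 9.81 * 0.35
TE_max = 863.28 * 0.35
TE_max = 302.1 kN

302.1


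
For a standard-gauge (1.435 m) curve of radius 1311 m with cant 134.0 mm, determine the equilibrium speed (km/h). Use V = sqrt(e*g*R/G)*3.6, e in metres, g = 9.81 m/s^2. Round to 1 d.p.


Convert cant: e = 134.0 mm = 0.1340 m
V_ms = sqrt(0.1340 * 9.81 * 1311 / 1.435)
V_ms = sqrt(1200.949087) = 34.6547 m/s
V = 34.6547 * 3.6 = 124.8 km/h

124.8


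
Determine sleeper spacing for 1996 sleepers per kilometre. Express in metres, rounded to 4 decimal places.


Spacing = 1000 m / number of sleepers
Spacing = 1000 / 1996
Spacing = 0.5010 m

0.5010


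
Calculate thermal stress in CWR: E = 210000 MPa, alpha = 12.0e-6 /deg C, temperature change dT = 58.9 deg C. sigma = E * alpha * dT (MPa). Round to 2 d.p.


sigma = E * alpha * dT
sigma = 210000 * 12.0e-6 * 58.9
sigma = 2.52 * 58.9
sigma = 148.43 MPa

148.43


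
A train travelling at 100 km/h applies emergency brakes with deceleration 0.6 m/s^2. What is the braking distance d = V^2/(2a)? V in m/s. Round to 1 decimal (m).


Convert speed: V = 100 / 3.6 = 27.7778 m/s
V^2 = 771.6049
d = 771.6049 / (2 * 0.6)
d = 771.6049 / 1.2
d = 643.0 m

643.0


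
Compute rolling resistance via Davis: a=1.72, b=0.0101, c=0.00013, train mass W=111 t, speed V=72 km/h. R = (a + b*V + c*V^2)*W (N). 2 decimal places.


b*V = 0.0101 * 72 = 0.7272
c*V^2 = 0.00013 * 5184 = 0.67392
R_per_t = 1.72 + 0.7272 + 0.67392 = 3.12112 N/t
R_total = 3.12112 * 111 = 346.44 N

346.44


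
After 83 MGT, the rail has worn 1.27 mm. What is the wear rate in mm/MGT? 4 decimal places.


Wear rate = total wear / cumulative tonnage
Rate = 1.27 / 83
Rate = 0.0153 mm/MGT

0.0153


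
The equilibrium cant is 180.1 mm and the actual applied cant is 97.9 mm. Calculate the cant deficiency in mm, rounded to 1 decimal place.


Cant deficiency = equilibrium cant - actual cant
CD = 180.1 - 97.9
CD = 82.2 mm

82.2


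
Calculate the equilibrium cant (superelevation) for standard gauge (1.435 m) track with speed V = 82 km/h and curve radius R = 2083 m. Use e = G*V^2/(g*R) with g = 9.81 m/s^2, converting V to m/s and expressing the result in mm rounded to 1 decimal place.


Convert speed: V = 82 / 3.6 = 22.7778 m/s
Apply formula: e = 1.435 * 22.7778^2 / (9.81 * 2083)
e = 1.435 * 518.8272 / 20434.23
e = 0.036435 m = 36.4 mm

36.4


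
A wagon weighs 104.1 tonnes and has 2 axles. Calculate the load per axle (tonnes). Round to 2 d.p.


Load per axle = total weight / number of axles
Load = 104.1 / 2
Load = 52.05 tonnes

52.05


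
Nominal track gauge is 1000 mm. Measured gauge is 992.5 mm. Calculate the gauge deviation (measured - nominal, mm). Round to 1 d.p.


Deviation = measured - nominal
Deviation = 992.5 - 1000
Deviation = -7.5 mm

-7.5


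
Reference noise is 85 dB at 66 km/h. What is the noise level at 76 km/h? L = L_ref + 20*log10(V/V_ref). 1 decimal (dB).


V/V_ref = 76 / 66 = 1.151515
log10(1.151515) = 0.06127
20 * 0.06127 = 1.2254
L = 85 + 1.2254 = 86.2 dB

86.2


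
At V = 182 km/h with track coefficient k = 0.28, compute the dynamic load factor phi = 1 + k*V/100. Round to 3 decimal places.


phi = 1 + k * V / 100
phi = 1 + 0.28 * 182 / 100
phi = 1 + 0.5096
phi = 1.510

1.510


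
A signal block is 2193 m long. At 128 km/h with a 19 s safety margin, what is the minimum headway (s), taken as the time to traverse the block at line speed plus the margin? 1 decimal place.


V = 128 / 3.6 = 35.5556 m/s
Block traversal time = 2193 / 35.5556 = 61.6781 s
Headway = 61.6781 + 19
Headway = 80.7 s

80.7


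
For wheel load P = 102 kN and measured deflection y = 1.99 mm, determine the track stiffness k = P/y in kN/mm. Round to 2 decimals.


Track stiffness k = P / y
k = 102 / 1.99
k = 51.26 kN/mm

51.26


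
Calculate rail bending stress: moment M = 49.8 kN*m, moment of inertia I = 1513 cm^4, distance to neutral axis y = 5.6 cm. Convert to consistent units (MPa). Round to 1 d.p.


Convert units:
M = 49.8 kN*m = 49800000 N*mm
y = 5.6 cm = 56 mm
I = 1513 cm^4 = 15130000 mm^4
sigma = 49800000 * 56 / 15130000
sigma = 184.3 MPa

184.3


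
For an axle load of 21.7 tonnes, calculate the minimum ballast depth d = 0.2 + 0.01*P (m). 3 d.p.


d = 0.2 + 0.01 * 21.7
d = 0.2 + 0.217
d = 0.417 m

0.417


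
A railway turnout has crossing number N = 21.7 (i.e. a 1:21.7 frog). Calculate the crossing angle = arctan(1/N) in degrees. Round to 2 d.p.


1/N = 1/21.7 = 0.046083
angle = arctan(0.046083) = 0.04605 rad
angle = 0.04605 * 180/pi = 2.64 degrees

2.64


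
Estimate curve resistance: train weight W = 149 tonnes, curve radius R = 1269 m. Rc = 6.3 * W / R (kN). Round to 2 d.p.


Rc = 6.3 * W / R
Rc = 6.3 * 149 / 1269
Rc = 938.7 / 1269
Rc = 0.74 kN

0.74


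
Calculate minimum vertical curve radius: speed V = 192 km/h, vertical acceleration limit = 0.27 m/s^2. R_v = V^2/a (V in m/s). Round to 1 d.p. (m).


Convert speed: V = 192 / 3.6 = 53.3333 m/s
V^2 = 2844.4444 m^2/s^2
R_v = 2844.4444 / 0.27
R_v = 10535.0 m

10535.0


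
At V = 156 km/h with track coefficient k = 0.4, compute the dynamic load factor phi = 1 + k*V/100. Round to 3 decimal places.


phi = 1 + k * V / 100
phi = 1 + 0.4 * 156 / 100
phi = 1 + 0.624
phi = 1.624

1.624


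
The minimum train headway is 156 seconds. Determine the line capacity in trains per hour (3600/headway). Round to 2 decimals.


Capacity = 3600 / headway
Capacity = 3600 / 156
Capacity = 23.08 trains/hour

23.08


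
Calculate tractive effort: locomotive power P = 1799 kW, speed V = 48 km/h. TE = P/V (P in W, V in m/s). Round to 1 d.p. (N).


Convert: P = 1799 kW = 1799000 W
V = 48 / 3.6 = 13.3333 m/s
TE = 1799000 / 13.3333
TE = 134925.0 N

134925.0


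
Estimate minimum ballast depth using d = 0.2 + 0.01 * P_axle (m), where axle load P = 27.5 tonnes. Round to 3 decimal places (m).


d = 0.2 + 0.01 * 27.5
d = 0.2 + 0.275
d = 0.475 m

0.475


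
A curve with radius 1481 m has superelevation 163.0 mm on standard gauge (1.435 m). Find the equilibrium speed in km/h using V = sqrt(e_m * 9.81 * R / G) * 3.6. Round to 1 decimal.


Convert cant: e = 163.0 mm = 0.1630 m
V_ms = sqrt(0.1630 * 9.81 * 1481 / 1.435)
V_ms = sqrt(1650.288105) = 40.6237 m/s
V = 40.6237 * 3.6 = 146.2 km/h

146.2


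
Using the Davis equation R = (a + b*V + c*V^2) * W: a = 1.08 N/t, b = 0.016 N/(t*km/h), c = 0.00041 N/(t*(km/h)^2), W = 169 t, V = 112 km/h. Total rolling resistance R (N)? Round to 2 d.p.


b*V = 0.016 * 112 = 1.792
c*V^2 = 0.00041 * 12544 = 5.14304
R_per_t = 1.08 + 1.792 + 5.14304 = 8.01504 N/t
R_total = 8.01504 * 169 = 1354.54 N

1354.54


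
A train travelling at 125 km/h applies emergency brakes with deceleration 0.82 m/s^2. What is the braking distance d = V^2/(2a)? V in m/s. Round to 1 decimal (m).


Convert speed: V = 125 / 3.6 = 34.7222 m/s
V^2 = 1205.6327
d = 1205.6327 / (2 * 0.82)
d = 1205.6327 / 1.64
d = 735.1 m

735.1


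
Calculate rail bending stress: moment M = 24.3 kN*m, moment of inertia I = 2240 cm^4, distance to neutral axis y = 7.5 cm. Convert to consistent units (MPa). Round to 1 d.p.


Convert units:
M = 24.3 kN*m = 24300000 N*mm
y = 7.5 cm = 75 mm
I = 2240 cm^4 = 22400000 mm^4
sigma = 24300000 * 75 / 22400000
sigma = 81.4 MPa

81.4


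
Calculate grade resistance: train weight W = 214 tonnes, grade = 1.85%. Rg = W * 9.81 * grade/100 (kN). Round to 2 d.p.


Rg = W * 9.81 * grade / 100
Rg = 214 * 9.81 * 1.85 / 100
Rg = 2099.34 * 0.0185
Rg = 38.84 kN

38.84


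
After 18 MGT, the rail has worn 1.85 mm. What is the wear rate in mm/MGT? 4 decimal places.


Wear rate = total wear / cumulative tonnage
Rate = 1.85 / 18
Rate = 0.1028 mm/MGT

0.1028


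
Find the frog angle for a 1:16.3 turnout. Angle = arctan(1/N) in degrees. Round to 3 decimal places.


1/N = 1/16.3 = 0.06135
angle = arctan(0.06135) = 0.061273 rad
angle = 0.061273 * 180/pi = 3.511 degrees

3.511


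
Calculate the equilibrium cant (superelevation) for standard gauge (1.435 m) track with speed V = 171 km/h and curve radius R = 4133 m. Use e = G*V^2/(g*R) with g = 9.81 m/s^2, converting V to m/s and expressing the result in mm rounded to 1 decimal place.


Convert speed: V = 171 / 3.6 = 47.5 m/s
Apply formula: e = 1.435 * 47.5^2 / (9.81 * 4133)
e = 1.435 * 2256.25 / 40544.73
e = 0.079855 m = 79.9 mm

79.9


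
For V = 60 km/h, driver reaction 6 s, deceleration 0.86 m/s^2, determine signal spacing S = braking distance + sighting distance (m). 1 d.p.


V = 60 / 3.6 = 16.6667 m/s
Braking distance = 16.6667^2 / (2*0.86) = 161.4987 m
Sighting distance = 16.6667 * 6 = 100.0 m
S = 161.4987 + 100.0 = 261.5 m

261.5


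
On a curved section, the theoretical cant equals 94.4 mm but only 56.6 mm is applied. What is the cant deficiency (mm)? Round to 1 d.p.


Cant deficiency = equilibrium cant - actual cant
CD = 94.4 - 56.6
CD = 37.8 mm

37.8


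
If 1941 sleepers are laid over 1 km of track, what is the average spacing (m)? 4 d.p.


Spacing = 1000 m / number of sleepers
Spacing = 1000 / 1941
Spacing = 0.5152 m

0.5152


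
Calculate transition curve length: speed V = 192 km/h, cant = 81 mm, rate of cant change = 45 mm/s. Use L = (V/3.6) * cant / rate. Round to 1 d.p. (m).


Convert speed: V = 192 / 3.6 = 53.3333 m/s
L = 53.3333 * 81 / 45
L = 4320.0 / 45
L = 96.0 m

96.0


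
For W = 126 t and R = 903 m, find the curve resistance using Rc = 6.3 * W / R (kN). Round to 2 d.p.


Rc = 6.3 * W / R
Rc = 6.3 * 126 / 903
Rc = 793.8 / 903
Rc = 0.88 kN

0.88


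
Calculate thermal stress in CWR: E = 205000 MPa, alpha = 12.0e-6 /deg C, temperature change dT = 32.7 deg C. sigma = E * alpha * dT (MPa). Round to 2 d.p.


sigma = E * alpha * dT
sigma = 205000 * 12.0e-6 * 32.7
sigma = 2.46 * 32.7
sigma = 80.44 MPa

80.44


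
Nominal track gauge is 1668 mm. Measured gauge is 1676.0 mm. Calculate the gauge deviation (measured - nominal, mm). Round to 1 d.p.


Deviation = measured - nominal
Deviation = 1676.0 - 1668
Deviation = 8.0 mm

8.0


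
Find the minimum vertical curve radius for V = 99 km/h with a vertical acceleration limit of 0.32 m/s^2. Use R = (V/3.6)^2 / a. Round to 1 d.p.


Convert speed: V = 99 / 3.6 = 27.5 m/s
V^2 = 756.25 m^2/s^2
R_v = 756.25 / 0.32
R_v = 2363.3 m

2363.3


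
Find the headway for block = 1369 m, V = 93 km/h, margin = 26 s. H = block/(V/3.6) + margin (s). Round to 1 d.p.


V = 93 / 3.6 = 25.8333 m/s
Block traversal time = 1369 / 25.8333 = 52.9935 s
Headway = 52.9935 + 26
Headway = 79.0 s

79.0


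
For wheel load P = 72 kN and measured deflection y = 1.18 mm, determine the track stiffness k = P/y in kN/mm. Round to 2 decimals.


Track stiffness k = P / y
k = 72 / 1.18
k = 61.02 kN/mm

61.02


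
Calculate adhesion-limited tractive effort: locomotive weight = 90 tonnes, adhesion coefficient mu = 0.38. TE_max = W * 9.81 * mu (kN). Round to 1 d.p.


TE_max = W * g * mu
TE_max = 90 * 9.81 * 0.38
TE_max = 882.9 * 0.38
TE_max = 335.5 kN

335.5


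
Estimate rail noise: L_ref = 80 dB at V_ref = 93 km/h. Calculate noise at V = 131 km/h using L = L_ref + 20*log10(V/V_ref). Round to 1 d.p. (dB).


V/V_ref = 131 / 93 = 1.408602
log10(1.408602) = 0.148788
20 * 0.148788 = 2.9758
L = 80 + 2.9758 = 83.0 dB

83.0


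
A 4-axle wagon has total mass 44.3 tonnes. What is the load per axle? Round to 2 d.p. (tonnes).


Load per axle = total weight / number of axles
Load = 44.3 / 4
Load = 11.08 tonnes

11.08


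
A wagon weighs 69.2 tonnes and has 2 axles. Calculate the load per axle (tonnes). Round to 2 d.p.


Load per axle = total weight / number of axles
Load = 69.2 / 2
Load = 34.60 tonnes

34.60


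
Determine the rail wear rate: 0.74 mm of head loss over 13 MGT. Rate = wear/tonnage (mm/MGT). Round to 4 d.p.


Wear rate = total wear / cumulative tonnage
Rate = 0.74 / 13
Rate = 0.0569 mm/MGT

0.0569


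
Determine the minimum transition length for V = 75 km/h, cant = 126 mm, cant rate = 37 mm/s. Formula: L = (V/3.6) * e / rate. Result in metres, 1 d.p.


Convert speed: V = 75 / 3.6 = 20.8333 m/s
L = 20.8333 * 126 / 37
L = 2625.0 / 37
L = 70.9 m

70.9


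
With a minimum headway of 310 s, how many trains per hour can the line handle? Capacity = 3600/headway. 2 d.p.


Capacity = 3600 / headway
Capacity = 3600 / 310
Capacity = 11.61 trains/hour

11.61


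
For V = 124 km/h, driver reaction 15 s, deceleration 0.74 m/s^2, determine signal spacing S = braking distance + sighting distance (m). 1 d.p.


V = 124 / 3.6 = 34.4444 m/s
Braking distance = 34.4444^2 / (2*0.74) = 801.635 m
Sighting distance = 34.4444 * 15 = 516.6667 m
S = 801.635 + 516.6667 = 1318.3 m

1318.3


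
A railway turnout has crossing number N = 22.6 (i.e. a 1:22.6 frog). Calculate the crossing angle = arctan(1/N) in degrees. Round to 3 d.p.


1/N = 1/22.6 = 0.044248
angle = arctan(0.044248) = 0.044219 rad
angle = 0.044219 * 180/pi = 2.534 degrees

2.534


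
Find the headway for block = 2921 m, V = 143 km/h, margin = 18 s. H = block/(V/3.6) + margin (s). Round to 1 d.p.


V = 143 / 3.6 = 39.7222 m/s
Block traversal time = 2921 / 39.7222 = 73.5357 s
Headway = 73.5357 + 18
Headway = 91.5 s

91.5


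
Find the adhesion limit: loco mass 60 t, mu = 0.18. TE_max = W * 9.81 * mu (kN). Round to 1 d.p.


TE_max = W * g * mu
TE_max = 60 * 9.81 * 0.18
TE_max = 588.6 * 0.18
TE_max = 105.9 kN

105.9


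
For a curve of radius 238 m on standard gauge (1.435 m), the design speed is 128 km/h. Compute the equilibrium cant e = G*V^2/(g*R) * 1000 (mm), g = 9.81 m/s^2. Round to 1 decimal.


Convert speed: V = 128 / 3.6 = 35.5556 m/s
Apply formula: e = 1.435 * 35.5556^2 / (9.81 * 238)
e = 1.435 * 1264.1975 / 2334.78
e = 0.777 m = 777.0 mm

777.0


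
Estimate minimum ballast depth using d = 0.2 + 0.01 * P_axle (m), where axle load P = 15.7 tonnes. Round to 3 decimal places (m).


d = 0.2 + 0.01 * 15.7
d = 0.2 + 0.157
d = 0.357 m

0.357


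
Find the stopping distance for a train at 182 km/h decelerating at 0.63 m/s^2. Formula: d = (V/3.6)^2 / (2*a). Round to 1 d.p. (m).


Convert speed: V = 182 / 3.6 = 50.5556 m/s
V^2 = 2555.8642
d = 2555.8642 / (2 * 0.63)
d = 2555.8642 / 1.26
d = 2028.5 m

2028.5


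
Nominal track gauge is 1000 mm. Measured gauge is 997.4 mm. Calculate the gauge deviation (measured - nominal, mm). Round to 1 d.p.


Deviation = measured - nominal
Deviation = 997.4 - 1000
Deviation = -2.6 mm

-2.6


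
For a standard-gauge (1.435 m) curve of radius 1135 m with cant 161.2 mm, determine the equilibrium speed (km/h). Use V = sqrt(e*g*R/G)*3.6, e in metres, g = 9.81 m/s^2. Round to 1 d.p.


Convert cant: e = 161.2 mm = 0.1612 m
V_ms = sqrt(0.1612 * 9.81 * 1135 / 1.435)
V_ms = sqrt(1250.771582) = 35.3662 m/s
V = 35.3662 * 3.6 = 127.3 km/h

127.3


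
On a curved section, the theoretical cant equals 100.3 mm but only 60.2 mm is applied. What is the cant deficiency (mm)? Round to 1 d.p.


Cant deficiency = equilibrium cant - actual cant
CD = 100.3 - 60.2
CD = 40.1 mm

40.1


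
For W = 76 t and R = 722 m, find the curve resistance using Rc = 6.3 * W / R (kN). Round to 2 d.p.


Rc = 6.3 * W / R
Rc = 6.3 * 76 / 722
Rc = 478.8 / 722
Rc = 0.66 kN

0.66


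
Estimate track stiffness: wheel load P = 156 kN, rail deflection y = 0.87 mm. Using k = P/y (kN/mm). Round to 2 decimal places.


Track stiffness k = P / y
k = 156 / 0.87
k = 179.31 kN/mm

179.31


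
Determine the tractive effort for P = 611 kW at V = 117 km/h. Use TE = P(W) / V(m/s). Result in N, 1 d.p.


Convert: P = 611 kW = 611000 W
V = 117 / 3.6 = 32.5 m/s
TE = 611000 / 32.5
TE = 18800.0 N

18800.0


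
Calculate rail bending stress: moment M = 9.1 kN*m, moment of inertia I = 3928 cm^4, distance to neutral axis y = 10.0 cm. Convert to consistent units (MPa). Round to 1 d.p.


Convert units:
M = 9.1 kN*m = 9100000 N*mm
y = 10.0 cm = 100 mm
I = 3928 cm^4 = 39280000 mm^4
sigma = 9100000 * 100 / 39280000
sigma = 23.2 MPa

23.2


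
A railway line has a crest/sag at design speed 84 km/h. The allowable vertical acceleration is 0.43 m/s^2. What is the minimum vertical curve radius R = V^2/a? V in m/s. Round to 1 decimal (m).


Convert speed: V = 84 / 3.6 = 23.3333 m/s
V^2 = 544.4444 m^2/s^2
R_v = 544.4444 / 0.43
R_v = 1266.1 m

1266.1


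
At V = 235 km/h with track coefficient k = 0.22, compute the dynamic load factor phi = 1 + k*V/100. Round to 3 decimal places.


phi = 1 + k * V / 100
phi = 1 + 0.22 * 235 / 100
phi = 1 + 0.517
phi = 1.517

1.517


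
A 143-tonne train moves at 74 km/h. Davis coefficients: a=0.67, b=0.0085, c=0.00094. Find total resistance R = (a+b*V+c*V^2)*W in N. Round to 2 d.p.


b*V = 0.0085 * 74 = 0.629
c*V^2 = 0.00094 * 5476 = 5.14744
R_per_t = 0.67 + 0.629 + 5.14744 = 6.44644 N/t
R_total = 6.44644 * 143 = 921.84 N

921.84


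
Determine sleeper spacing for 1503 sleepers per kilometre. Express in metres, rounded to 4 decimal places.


Spacing = 1000 m / number of sleepers
Spacing = 1000 / 1503
Spacing = 0.6653 m

0.6653


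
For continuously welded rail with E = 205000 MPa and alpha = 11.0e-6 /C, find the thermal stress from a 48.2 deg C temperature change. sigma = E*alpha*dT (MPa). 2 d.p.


sigma = E * alpha * dT
sigma = 205000 * 11.0e-6 * 48.2
sigma = 2.255 * 48.2
sigma = 108.69 MPa

108.69


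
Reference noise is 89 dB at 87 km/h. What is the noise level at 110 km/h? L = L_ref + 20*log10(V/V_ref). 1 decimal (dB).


V/V_ref = 110 / 87 = 1.264368
log10(1.264368) = 0.101873
20 * 0.101873 = 2.0375
L = 89 + 2.0375 = 91.0 dB

91.0


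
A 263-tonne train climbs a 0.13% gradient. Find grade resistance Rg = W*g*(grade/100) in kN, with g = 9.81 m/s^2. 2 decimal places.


Rg = W * 9.81 * grade / 100
Rg = 263 * 9.81 * 0.13 / 100
Rg = 2580.03 * 0.0013
Rg = 3.35 kN

3.35


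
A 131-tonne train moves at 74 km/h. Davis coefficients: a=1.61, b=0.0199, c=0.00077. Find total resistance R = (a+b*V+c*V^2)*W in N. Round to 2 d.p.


b*V = 0.0199 * 74 = 1.4726
c*V^2 = 0.00077 * 5476 = 4.21652
R_per_t = 1.61 + 1.4726 + 4.21652 = 7.29912 N/t
R_total = 7.29912 * 131 = 956.18 N

956.18


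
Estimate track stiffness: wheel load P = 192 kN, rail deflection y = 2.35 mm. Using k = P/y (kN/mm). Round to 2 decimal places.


Track stiffness k = P / y
k = 192 / 2.35
k = 81.70 kN/mm

81.70


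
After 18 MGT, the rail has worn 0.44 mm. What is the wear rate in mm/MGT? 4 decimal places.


Wear rate = total wear / cumulative tonnage
Rate = 0.44 / 18
Rate = 0.0244 mm/MGT

0.0244


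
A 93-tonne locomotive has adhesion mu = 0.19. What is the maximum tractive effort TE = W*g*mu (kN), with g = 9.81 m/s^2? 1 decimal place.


TE_max = W * g * mu
TE_max = 93 * 9.81 * 0.19
TE_max = 912.33 * 0.19
TE_max = 173.3 kN

173.3


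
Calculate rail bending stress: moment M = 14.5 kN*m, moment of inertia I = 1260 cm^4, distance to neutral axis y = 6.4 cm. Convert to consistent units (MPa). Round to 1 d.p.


Convert units:
M = 14.5 kN*m = 14500000 N*mm
y = 6.4 cm = 64 mm
I = 1260 cm^4 = 12600000 mm^4
sigma = 14500000 * 64 / 12600000
sigma = 73.7 MPa

73.7


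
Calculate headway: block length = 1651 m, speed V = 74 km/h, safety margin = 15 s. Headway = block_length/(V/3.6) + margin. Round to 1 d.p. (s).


V = 74 / 3.6 = 20.5556 m/s
Block traversal time = 1651 / 20.5556 = 80.3189 s
Headway = 80.3189 + 15
Headway = 95.3 s

95.3


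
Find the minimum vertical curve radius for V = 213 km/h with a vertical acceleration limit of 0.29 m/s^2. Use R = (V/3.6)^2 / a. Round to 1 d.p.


Convert speed: V = 213 / 3.6 = 59.1667 m/s
V^2 = 3500.6944 m^2/s^2
R_v = 3500.6944 / 0.29
R_v = 12071.4 m

12071.4


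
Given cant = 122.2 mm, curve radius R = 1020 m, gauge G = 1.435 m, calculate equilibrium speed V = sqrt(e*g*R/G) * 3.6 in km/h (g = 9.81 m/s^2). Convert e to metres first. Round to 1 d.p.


Convert cant: e = 122.2 mm = 0.1222 m
V_ms = sqrt(0.1222 * 9.81 * 1020 / 1.435)
V_ms = sqrt(852.095916) = 29.1907 m/s
V = 29.1907 * 3.6 = 105.1 km/h

105.1


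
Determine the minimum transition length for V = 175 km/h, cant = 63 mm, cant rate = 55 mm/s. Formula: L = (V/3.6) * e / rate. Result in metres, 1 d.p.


Convert speed: V = 175 / 3.6 = 48.6111 m/s
L = 48.6111 * 63 / 55
L = 3062.5 / 55
L = 55.7 m

55.7


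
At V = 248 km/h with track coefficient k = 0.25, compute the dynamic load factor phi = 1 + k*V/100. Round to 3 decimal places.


phi = 1 + k * V / 100
phi = 1 + 0.25 * 248 / 100
phi = 1 + 0.62
phi = 1.620

1.620


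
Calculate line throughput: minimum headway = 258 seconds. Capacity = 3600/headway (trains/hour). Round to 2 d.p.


Capacity = 3600 / headway
Capacity = 3600 / 258
Capacity = 13.95 trains/hour

13.95


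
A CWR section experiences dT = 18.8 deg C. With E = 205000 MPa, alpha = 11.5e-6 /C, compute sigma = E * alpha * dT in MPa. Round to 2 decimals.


sigma = E * alpha * dT
sigma = 205000 * 11.5e-6 * 18.8
sigma = 2.3575 * 18.8
sigma = 44.32 MPa

44.32


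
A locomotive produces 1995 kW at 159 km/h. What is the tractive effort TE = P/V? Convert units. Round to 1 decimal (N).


Convert: P = 1995 kW = 1995000 W
V = 159 / 3.6 = 44.1667 m/s
TE = 1995000 / 44.1667
TE = 45169.8 N

45169.8


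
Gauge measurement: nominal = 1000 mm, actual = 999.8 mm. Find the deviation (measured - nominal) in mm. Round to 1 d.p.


Deviation = measured - nominal
Deviation = 999.8 - 1000
Deviation = -0.2 mm

-0.2


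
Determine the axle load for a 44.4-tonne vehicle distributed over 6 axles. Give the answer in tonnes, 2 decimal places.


Load per axle = total weight / number of axles
Load = 44.4 / 6
Load = 7.40 tonnes

7.40


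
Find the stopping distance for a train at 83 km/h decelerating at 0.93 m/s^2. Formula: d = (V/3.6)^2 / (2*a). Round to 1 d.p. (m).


Convert speed: V = 83 / 3.6 = 23.0556 m/s
V^2 = 531.5586
d = 531.5586 / (2 * 0.93)
d = 531.5586 / 1.86
d = 285.8 m

285.8


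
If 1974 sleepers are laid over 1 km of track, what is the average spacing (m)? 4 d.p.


Spacing = 1000 m / number of sleepers
Spacing = 1000 / 1974
Spacing = 0.5066 m

0.5066


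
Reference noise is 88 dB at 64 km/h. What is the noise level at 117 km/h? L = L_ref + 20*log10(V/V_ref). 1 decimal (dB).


V/V_ref = 117 / 64 = 1.828125
log10(1.828125) = 0.262006
20 * 0.262006 = 5.2401
L = 88 + 5.2401 = 93.2 dB

93.2


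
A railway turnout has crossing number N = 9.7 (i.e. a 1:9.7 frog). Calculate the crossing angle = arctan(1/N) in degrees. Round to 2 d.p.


1/N = 1/9.7 = 0.103093
angle = arctan(0.103093) = 0.10273 rad
angle = 0.10273 * 180/pi = 5.89 degrees

5.89


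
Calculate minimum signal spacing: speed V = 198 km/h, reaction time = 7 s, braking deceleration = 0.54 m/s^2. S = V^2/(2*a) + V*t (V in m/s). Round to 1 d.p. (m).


V = 198 / 3.6 = 55.0 m/s
Braking distance = 55.0^2 / (2*0.54) = 2800.9259 m
Sighting distance = 55.0 * 7 = 385.0 m
S = 2800.9259 + 385.0 = 3185.9 m

3185.9


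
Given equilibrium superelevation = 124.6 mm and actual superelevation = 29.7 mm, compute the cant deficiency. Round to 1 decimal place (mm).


Cant deficiency = equilibrium cant - actual cant
CD = 124.6 - 29.7
CD = 94.9 mm

94.9


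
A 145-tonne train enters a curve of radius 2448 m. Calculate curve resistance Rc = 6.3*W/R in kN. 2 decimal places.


Rc = 6.3 * W / R
Rc = 6.3 * 145 / 2448
Rc = 913.5 / 2448
Rc = 0.37 kN

0.37


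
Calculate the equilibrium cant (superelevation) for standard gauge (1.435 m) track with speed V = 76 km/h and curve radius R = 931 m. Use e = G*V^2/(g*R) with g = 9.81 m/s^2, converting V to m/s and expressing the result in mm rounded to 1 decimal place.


Convert speed: V = 76 / 3.6 = 21.1111 m/s
Apply formula: e = 1.435 * 21.1111^2 / (9.81 * 931)
e = 1.435 * 445.679 / 9133.11
e = 0.070025 m = 70.0 mm

70.0


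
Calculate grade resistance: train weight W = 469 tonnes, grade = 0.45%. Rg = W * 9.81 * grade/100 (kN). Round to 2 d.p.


Rg = W * 9.81 * grade / 100
Rg = 469 * 9.81 * 0.45 / 100
Rg = 4600.89 * 0.0045
Rg = 20.70 kN

20.70


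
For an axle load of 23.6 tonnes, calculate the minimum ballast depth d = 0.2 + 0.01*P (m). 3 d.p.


d = 0.2 + 0.01 * 23.6
d = 0.2 + 0.236
d = 0.436 m

0.436


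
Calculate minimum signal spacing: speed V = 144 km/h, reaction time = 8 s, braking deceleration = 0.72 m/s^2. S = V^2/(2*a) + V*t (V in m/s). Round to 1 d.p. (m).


V = 144 / 3.6 = 40.0 m/s
Braking distance = 40.0^2 / (2*0.72) = 1111.1111 m
Sighting distance = 40.0 * 8 = 320.0 m
S = 1111.1111 + 320.0 = 1431.1 m

1431.1


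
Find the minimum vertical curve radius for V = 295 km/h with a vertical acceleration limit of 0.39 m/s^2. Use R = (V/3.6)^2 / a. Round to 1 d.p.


Convert speed: V = 295 / 3.6 = 81.9444 m/s
V^2 = 6714.892 m^2/s^2
R_v = 6714.892 / 0.39
R_v = 17217.7 m

17217.7


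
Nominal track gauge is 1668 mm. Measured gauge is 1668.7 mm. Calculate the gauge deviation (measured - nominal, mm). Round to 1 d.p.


Deviation = measured - nominal
Deviation = 1668.7 - 1668
Deviation = 0.7 mm

0.7


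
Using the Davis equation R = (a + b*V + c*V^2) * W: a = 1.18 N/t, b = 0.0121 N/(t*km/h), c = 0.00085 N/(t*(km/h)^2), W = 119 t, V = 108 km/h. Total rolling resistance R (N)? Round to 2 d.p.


b*V = 0.0121 * 108 = 1.3068
c*V^2 = 0.00085 * 11664 = 9.9144
R_per_t = 1.18 + 1.3068 + 9.9144 = 12.4012 N/t
R_total = 12.4012 * 119 = 1475.74 N

1475.74


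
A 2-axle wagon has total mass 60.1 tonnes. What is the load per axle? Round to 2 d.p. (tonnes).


Load per axle = total weight / number of axles
Load = 60.1 / 2
Load = 30.05 tonnes

30.05


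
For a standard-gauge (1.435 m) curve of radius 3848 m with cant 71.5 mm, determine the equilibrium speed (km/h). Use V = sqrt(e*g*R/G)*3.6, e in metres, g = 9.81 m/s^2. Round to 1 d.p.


Convert cant: e = 71.5 mm = 0.0715 m
V_ms = sqrt(0.0715 * 9.81 * 3848 / 1.435)
V_ms = sqrt(1880.86754) = 43.369 m/s
V = 43.369 * 3.6 = 156.1 km/h

156.1


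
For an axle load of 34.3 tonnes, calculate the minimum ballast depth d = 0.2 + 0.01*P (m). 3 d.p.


d = 0.2 + 0.01 * 34.3
d = 0.2 + 0.343
d = 0.543 m

0.543


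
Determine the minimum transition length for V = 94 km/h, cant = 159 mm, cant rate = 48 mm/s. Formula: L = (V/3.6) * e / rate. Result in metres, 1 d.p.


Convert speed: V = 94 / 3.6 = 26.1111 m/s
L = 26.1111 * 159 / 48
L = 4151.6667 / 48
L = 86.5 m

86.5


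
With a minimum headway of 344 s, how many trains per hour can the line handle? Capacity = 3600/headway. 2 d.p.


Capacity = 3600 / headway
Capacity = 3600 / 344
Capacity = 10.47 trains/hour

10.47


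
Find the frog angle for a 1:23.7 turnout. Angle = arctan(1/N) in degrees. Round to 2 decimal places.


1/N = 1/23.7 = 0.042194
angle = arctan(0.042194) = 0.042169 rad
angle = 0.042169 * 180/pi = 2.42 degrees

2.42


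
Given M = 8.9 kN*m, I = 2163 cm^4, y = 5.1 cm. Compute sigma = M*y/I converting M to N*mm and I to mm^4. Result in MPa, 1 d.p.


Convert units:
M = 8.9 kN*m = 8900000 N*mm
y = 5.1 cm = 51 mm
I = 2163 cm^4 = 21630000 mm^4
sigma = 8900000 * 51 / 21630000
sigma = 21.0 MPa

21.0


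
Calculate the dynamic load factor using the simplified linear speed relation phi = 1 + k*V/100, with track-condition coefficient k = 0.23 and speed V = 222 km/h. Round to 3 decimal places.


phi = 1 + k * V / 100
phi = 1 + 0.23 * 222 / 100
phi = 1 + 0.5106
phi = 1.511

1.511


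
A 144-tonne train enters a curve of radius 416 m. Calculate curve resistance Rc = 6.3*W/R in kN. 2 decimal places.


Rc = 6.3 * W / R
Rc = 6.3 * 144 / 416
Rc = 907.2 / 416
Rc = 2.18 kN

2.18


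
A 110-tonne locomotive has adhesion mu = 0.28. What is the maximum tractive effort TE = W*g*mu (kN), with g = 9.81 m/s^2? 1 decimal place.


TE_max = W * g * mu
TE_max = 110 * 9.81 * 0.28
TE_max = 1079.1 * 0.28
TE_max = 302.1 kN

302.1


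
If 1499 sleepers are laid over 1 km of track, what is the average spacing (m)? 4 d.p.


Spacing = 1000 m / number of sleepers
Spacing = 1000 / 1499
Spacing = 0.6671 m

0.6671


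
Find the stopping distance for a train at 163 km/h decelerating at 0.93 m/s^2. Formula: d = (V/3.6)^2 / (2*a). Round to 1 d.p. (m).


Convert speed: V = 163 / 3.6 = 45.2778 m/s
V^2 = 2050.0772
d = 2050.0772 / (2 * 0.93)
d = 2050.0772 / 1.86
d = 1102.2 m

1102.2


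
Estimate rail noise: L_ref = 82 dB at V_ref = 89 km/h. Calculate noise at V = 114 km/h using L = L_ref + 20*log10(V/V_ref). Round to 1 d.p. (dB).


V/V_ref = 114 / 89 = 1.280899
log10(1.280899) = 0.107515
20 * 0.107515 = 2.1503
L = 82 + 2.1503 = 84.2 dB

84.2


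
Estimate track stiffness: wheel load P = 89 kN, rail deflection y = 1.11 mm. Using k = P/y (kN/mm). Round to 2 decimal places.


Track stiffness k = P / y
k = 89 / 1.11
k = 80.18 kN/mm

80.18


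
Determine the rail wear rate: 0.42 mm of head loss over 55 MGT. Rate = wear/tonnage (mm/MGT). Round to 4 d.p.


Wear rate = total wear / cumulative tonnage
Rate = 0.42 / 55
Rate = 0.0076 mm/MGT

0.0076


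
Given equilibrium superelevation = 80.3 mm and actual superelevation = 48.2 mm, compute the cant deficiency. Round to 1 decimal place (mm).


Cant deficiency = equilibrium cant - actual cant
CD = 80.3 - 48.2
CD = 32.1 mm

32.1


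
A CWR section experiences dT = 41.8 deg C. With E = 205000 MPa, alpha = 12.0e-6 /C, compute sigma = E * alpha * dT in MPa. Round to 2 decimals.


sigma = E * alpha * dT
sigma = 205000 * 12.0e-6 * 41.8
sigma = 2.46 * 41.8
sigma = 102.83 MPa

102.83


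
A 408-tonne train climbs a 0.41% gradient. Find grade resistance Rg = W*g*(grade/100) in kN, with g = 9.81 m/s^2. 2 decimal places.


Rg = W * 9.81 * grade / 100
Rg = 408 * 9.81 * 0.41 / 100
Rg = 4002.48 * 0.0041
Rg = 16.41 kN

16.41


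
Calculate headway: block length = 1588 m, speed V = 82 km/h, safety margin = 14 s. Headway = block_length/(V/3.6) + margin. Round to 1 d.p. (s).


V = 82 / 3.6 = 22.7778 m/s
Block traversal time = 1588 / 22.7778 = 69.7171 s
Headway = 69.7171 + 14
Headway = 83.7 s

83.7


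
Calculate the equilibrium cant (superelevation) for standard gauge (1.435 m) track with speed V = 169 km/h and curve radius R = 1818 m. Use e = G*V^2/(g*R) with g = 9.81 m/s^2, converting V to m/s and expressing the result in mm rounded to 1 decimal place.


Convert speed: V = 169 / 3.6 = 46.9444 m/s
Apply formula: e = 1.435 * 46.9444^2 / (9.81 * 1818)
e = 1.435 * 2203.7809 / 17834.58
e = 0.17732 m = 177.3 mm

177.3


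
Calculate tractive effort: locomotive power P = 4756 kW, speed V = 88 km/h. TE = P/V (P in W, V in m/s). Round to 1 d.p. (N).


Convert: P = 4756 kW = 4756000 W
V = 88 / 3.6 = 24.4444 m/s
TE = 4756000 / 24.4444
TE = 194563.6 N

194563.6


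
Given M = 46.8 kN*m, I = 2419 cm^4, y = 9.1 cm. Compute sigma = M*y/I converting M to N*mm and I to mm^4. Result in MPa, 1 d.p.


Convert units:
M = 46.8 kN*m = 46800000 N*mm
y = 9.1 cm = 91 mm
I = 2419 cm^4 = 24190000 mm^4
sigma = 46800000 * 91 / 24190000
sigma = 176.1 MPa

176.1


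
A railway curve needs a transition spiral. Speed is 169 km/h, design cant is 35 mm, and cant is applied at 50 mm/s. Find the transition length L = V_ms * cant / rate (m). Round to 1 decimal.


Convert speed: V = 169 / 3.6 = 46.9444 m/s
L = 46.9444 * 35 / 50
L = 1643.0556 / 50
L = 32.9 m

32.9


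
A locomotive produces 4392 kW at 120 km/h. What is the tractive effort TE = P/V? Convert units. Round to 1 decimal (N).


Convert: P = 4392 kW = 4392000 W
V = 120 / 3.6 = 33.3333 m/s
TE = 4392000 / 33.3333
TE = 131760.0 N

131760.0


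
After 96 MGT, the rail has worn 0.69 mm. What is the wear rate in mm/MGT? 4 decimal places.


Wear rate = total wear / cumulative tonnage
Rate = 0.69 / 96
Rate = 0.0072 mm/MGT

0.0072


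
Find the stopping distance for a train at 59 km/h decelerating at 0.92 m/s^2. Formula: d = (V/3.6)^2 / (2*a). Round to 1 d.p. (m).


Convert speed: V = 59 / 3.6 = 16.3889 m/s
V^2 = 268.5957
d = 268.5957 / (2 * 0.92)
d = 268.5957 / 1.84
d = 146.0 m

146.0
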